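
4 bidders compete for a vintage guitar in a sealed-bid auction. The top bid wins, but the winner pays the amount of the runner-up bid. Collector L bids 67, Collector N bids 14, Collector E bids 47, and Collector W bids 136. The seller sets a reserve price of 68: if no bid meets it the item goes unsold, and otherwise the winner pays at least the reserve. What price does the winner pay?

Ranking the bids: Collector W 136, then Collector L 67, then Collector E 47, then Collector N 14.
Collector W has the highest bid, so Collector W wins.
The second-highest bid is 67, but the reserve 68 is higher, so the price is the reserve.

The winner pays 68.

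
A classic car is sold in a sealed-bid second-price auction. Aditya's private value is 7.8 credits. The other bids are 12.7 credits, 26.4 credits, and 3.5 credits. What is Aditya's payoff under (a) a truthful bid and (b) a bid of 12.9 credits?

The highest competing bid is 26.4 credits.
Bidding truthfully at 7.8 credits: the top bid is 26.4 credits (a rival), so Aditya loses. Payoff = 0.0 credits.
Bidding 12.9 credits: the top bid is 26.4 credits (a rival), so Aditya loses. Payoff = 0.0 credits.

(a) 0.0 credits  (b) 0.0 credits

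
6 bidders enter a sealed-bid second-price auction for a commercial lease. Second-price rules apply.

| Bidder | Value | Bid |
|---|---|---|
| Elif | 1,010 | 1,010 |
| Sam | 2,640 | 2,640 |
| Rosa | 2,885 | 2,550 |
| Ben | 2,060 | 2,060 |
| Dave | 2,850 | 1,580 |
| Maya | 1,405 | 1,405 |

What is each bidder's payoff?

Elif 0, Sam 90, Rosa 0, Ben 0, Dave 0, Maya 0.

Bids in descending order: Sam 2,640; Rosa 2,550; Ben 2,060; Dave 1,580; Maya 1,405; Elif 1,010.
Sam has the top bid and wins; the price is the second-highest bid, 2,550.
Sam's payoff = 2,640 − 2,550 = 90. All other bidders lose, so their payoff is 0.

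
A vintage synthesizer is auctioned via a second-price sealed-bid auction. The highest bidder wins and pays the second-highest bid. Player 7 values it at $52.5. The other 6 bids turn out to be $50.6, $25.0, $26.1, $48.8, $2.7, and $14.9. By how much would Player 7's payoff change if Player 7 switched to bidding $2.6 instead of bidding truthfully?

Change in payoff: -$1.9.

The highest competing bid is $50.6.
Bidding truthfully at $52.5: Player 7 has the top bid, wins, and pays the second-highest bid $50.6. Payoff = $52.5 − $50.6 = $1.9.
Bidding $2.6: the top bid is $50.6 (a rival), so Player 7 loses. Payoff = $0.0.
Change = $0.0 − $1.9 = -$1.9.
Deviating from a truthful bid can only lose payoff in a second-price auction — never gain.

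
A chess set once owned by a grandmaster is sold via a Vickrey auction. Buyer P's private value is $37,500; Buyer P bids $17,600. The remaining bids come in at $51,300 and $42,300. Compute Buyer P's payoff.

Highest competing bid: $51,300.
Buyer P's bid $17,600 is not the highest, so Buyer P loses, pays nothing, and earns zero payoff.

$0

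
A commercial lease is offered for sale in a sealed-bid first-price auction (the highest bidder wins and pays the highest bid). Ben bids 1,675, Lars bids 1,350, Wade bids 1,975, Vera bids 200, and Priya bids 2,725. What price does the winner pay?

Bids in descending order: Priya 2,725 > Wade 1,975 > Ben 1,675 > Lars 1,350 > Vera 200.
Priya is the highest bidder, so Priya wins.
Under the first-price rule, the price is the highest bid: 2,725.

2,725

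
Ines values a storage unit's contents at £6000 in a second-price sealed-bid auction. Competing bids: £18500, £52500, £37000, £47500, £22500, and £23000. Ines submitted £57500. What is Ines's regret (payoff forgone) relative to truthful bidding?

Payoff forgone: £46500.

The highest competing bid is £52500.
Bidding truthfully at £6000: the top bid is £52500 (a rival), so Ines loses. Payoff = £0.
Bidding £57500: Ines has the top bid, wins, and pays the second-highest bid £52500. Payoff = £6000 − £52500 = -£46500.
Regret = truthful payoff − actual payoff = £0 − -£46500 = £46500.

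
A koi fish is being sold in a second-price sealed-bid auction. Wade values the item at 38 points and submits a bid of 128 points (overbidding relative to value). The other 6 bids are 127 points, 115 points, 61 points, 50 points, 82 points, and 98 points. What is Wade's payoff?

Highest competing bid: 127 points.
Wade's bid 128 points is the highest overall, so Wade wins and pays the second-highest bid, 127 points.
Payoff = value − price = 38 points − 127 points = -89 points.
Overbidding won the item at a price above value — truthful bidding would have avoided this loss.

-89 points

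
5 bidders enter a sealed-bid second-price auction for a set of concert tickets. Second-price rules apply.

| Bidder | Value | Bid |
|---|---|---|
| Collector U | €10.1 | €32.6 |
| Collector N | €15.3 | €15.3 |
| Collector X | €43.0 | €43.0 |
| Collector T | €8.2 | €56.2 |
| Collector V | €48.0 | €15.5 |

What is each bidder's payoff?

Sorted high to low: Collector T €56.2; Collector X €43.0; Collector U €32.6; Collector V €15.5; Collector N €15.3.
Collector T has the top bid and wins; the price is the second-highest bid, €43.0.
Collector T's payoff = €8.2 − €43.0 = -€34.8. All other bidders lose, so their payoff is 0.

Payoffs: Collector U €0.0, Collector N €0.0, Collector X €0.0, Collector T -€34.8, Collector V €0.0.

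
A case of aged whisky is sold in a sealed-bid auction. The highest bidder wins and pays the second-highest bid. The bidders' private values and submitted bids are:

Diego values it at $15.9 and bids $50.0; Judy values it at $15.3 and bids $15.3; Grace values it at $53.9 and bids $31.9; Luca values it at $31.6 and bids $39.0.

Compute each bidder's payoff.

Diego -$23.1, Judy $0.0, Grace $0.0, Luca $0.0.

Ordered from highest: Diego $50.0; Luca $39.0; Grace $31.9; Judy $15.3.
Diego has the top bid and wins; the price is the second-highest bid, $39.0.
Diego's payoff = $15.9 − $39.0 = -$23.1. All other bidders lose, so their payoff is 0.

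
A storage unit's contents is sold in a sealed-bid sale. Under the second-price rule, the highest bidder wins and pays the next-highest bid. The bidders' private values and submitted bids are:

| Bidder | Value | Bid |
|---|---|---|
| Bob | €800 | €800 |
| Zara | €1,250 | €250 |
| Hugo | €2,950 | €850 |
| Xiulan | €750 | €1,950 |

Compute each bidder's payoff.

Sorted high to low: Xiulan €1,950; Hugo €850; Bob €800; Zara €250.
Xiulan has the top bid and wins; the price is the second-highest bid, €850.
Xiulan's payoff = €750 − €850 = -€100. All other bidders lose, so their payoff is 0.

Payoffs: Bob €0, Zara €0, Hugo €0, Xiulan -€100.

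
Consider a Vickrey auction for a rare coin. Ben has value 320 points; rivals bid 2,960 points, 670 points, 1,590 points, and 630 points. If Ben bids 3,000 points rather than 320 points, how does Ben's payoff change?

The highest competing bid is 2,960 points.
Bidding truthfully at 320 points: the top bid is 2,960 points (a rival), so Ben loses. Payoff = 0 points.
Bidding 3,000 points: Ben has the top bid, wins, and pays the second-highest bid 2,960 points. Payoff = 320 points − 2,960 points = -2,640 points.
Change = -2,640 points − 0 points = -2,640 points.

Change in payoff: -2,640 points.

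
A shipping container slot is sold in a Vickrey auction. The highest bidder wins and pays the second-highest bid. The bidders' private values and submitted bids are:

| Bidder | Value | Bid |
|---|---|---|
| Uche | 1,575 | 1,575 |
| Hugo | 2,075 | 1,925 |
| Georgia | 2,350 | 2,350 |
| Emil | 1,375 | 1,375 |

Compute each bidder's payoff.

Payoffs: Uche 0, Hugo 0, Georgia 425, Emil 0.

Bids in descending order: Georgia 2,350, then Hugo 1,925, then Uche 1,575, then Emil 1,375.
Georgia has the top bid and wins; the price is the second-highest bid, 1,925.
Georgia's payoff = 2,350 − 1,925 = 425. All other bidders lose, so their payoff is 0.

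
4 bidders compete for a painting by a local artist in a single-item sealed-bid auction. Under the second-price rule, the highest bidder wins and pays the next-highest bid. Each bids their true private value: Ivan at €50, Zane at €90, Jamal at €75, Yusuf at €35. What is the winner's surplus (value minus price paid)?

€15

Bids in descending order: Zane €90 > Jamal €75 > Ivan €50 > Yusuf €35.
Zane wins with the top bid and pays the second-highest, €75.
Surplus = €90 − €75 = €15.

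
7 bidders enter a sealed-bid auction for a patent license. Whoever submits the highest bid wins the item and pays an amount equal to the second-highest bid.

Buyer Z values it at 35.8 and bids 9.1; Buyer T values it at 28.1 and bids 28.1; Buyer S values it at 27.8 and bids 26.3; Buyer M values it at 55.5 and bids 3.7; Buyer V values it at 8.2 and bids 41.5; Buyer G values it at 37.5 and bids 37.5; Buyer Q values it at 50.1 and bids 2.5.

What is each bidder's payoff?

Ordered from highest: Buyer V 41.5 > Buyer G 37.5 > Buyer T 28.1 > Buyer S 26.3 > Buyer Z 9.1 > Buyer M 3.7 > Buyer Q 2.5.
Buyer V has the top bid and wins; the price is the second-highest bid, 37.5.
Buyer V's payoff = 8.2 − 37.5 = -29.3. All other bidders lose, so their payoff is 0.

Payoffs: Buyer Z 0.0, Buyer T 0.0, Buyer S 0.0, Buyer M 0.0, Buyer V -29.3, Buyer G 0.0, Buyer Q 0.0.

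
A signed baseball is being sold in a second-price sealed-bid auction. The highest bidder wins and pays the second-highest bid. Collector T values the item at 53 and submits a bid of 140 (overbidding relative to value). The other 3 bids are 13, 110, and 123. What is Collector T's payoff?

Highest competing bid: 123.
Collector T's bid 140 is the highest overall, so Collector T wins and pays the second-highest bid, 123.
Payoff = value − price = 53 − 123 = -70.
Overbidding won the item at a price above value — truthful bidding would have avoided this loss.

Collector T's payoff: -70.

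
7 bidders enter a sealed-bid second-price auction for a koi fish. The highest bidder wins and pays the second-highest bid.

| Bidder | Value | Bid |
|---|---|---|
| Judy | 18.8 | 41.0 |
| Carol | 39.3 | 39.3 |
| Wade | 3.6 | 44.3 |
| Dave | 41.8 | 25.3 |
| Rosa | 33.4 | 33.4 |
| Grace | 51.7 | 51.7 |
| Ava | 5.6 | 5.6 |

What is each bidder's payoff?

Ordered from highest: Grace 51.7, then Wade 44.3, then Judy 41.0, then Carol 39.3, then Rosa 33.4, then Dave 25.3, then Ava 5.6.
Grace has the top bid and wins; the price is the second-highest bid, 44.3.
Grace's payoff = 51.7 − 44.3 = 7.4. All other bidders lose, so their payoff is 0.

Judy 0.0, Carol 0.0, Wade 0.0, Dave 0.0, Rosa 0.0, Grace 7.4, Ava 0.0.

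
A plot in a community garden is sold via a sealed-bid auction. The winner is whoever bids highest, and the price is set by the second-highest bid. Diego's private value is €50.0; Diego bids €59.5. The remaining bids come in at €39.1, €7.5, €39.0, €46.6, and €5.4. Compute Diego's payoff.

€3.4

Highest competing bid: €46.6.
Diego's bid €59.5 is the highest overall, so Diego wins and pays the second-highest bid, €46.6.
Payoff = value − price = €50.0 − €46.6 = €3.4.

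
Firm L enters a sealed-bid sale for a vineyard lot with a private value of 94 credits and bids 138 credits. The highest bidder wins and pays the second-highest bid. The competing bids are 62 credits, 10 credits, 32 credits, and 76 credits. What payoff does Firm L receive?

Highest competing bid: 76 credits.
Firm L's bid 138 credits is the highest overall, so Firm L wins and pays the second-highest bid, 76 credits.
Payoff = value − price = 94 credits − 76 credits = 18 credits.

Payoff = 18 credits.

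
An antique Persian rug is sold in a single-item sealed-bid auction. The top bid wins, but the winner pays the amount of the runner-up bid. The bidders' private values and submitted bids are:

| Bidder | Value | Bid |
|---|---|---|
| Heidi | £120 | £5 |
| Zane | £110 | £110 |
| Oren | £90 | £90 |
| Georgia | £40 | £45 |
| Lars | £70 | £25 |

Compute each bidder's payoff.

Bids in descending order: Zane £110; Oren £90; Georgia £45; Lars £25; Heidi £5.
Zane has the top bid and wins; the price is the second-highest bid, £90.
Zane's payoff = £110 − £90 = £20. All other bidders lose, so their payoff is 0.

Payoffs: Heidi £0, Zane £20, Oren £0, Georgia £0, Lars £0.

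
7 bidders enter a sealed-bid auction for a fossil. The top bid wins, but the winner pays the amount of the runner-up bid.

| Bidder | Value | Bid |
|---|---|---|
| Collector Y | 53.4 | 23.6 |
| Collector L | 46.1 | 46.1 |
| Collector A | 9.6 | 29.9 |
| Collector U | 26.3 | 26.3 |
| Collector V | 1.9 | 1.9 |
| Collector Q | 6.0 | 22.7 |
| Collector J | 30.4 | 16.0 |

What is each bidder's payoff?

Sorted high to low: Collector L 46.1, then Collector A 29.9, then Collector U 26.3, then Collector Y 23.6, then Collector Q 22.7, then Collector J 16.0, then Collector V 1.9.
Collector L has the top bid and wins; the price is the second-highest bid, 29.9.
Collector L's payoff = 46.1 − 29.9 = 16.2. All other bidders lose, so their payoff is 0.

Payoffs: Collector Y 0.0, Collector L 16.2, Collector A 0.0, Collector U 0.0, Collector V 0.0, Collector Q 0.0, Collector J 0.0.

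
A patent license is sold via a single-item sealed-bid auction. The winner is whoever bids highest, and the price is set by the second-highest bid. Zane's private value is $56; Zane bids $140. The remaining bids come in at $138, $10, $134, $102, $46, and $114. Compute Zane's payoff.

Highest competing bid: $138.
Zane's bid $140 is the highest overall, so Zane wins and pays the second-highest bid, $138.
Payoff = value − price = $56 − $138 = -$82.

Zane's payoff: -$82.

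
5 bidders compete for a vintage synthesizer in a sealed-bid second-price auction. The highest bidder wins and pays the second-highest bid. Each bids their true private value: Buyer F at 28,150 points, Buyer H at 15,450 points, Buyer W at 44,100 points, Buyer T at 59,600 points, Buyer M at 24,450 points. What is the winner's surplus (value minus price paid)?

Winner's surplus: 15,500 points.

Ordered from highest: Buyer T 59,600 points; Buyer W 44,100 points; Buyer F 28,150 points; Buyer M 24,450 points; Buyer H 15,450 points.
Buyer T wins with the top bid and pays the second-highest, 44,100 points.
Surplus = 59,600 points − 44,100 points = 15,500 points.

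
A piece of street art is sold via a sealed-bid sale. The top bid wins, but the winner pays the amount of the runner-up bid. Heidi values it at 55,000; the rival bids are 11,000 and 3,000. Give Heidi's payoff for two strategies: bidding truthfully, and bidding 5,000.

Truthful: 44,000; alternative: 0.

The highest competing bid is 11,000.
Bidding truthfully at 55,000: Heidi has the top bid, wins, and pays the second-highest bid 11,000. Payoff = 55,000 − 11,000 = 44,000.
Bidding 5,000: the top bid is 11,000 (a rival), so Heidi loses. Payoff = 0.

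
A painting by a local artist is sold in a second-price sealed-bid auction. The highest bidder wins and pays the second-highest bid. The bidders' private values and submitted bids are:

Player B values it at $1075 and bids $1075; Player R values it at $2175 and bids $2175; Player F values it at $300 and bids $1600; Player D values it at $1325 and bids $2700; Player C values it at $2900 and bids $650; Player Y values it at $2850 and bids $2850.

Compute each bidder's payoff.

Player B $0, Player R $0, Player F $0, Player D $0, Player C $0, Player Y $150.

Sorted high to low: Player Y $2850, then Player D $2700, then Player R $2175, then Player F $1600, then Player B $1075, then Player C $650.
Player Y has the top bid and wins; the price is the second-highest bid, $2700.
Player Y's payoff = $2850 − $2700 = $150. All other bidders lose, so their payoff is 0.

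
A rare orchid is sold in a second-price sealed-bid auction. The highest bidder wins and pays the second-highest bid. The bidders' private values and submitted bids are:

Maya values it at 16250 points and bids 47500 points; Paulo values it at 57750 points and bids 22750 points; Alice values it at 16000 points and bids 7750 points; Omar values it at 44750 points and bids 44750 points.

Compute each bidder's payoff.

Sorted high to low: Maya 47500 points, then Omar 44750 points, then Paulo 22750 points, then Alice 7750 points.
Maya has the top bid and wins; the price is the second-highest bid, 44750 points.
Maya's payoff = 16250 points − 44750 points = -28500 points. All other bidders lose, so their payoff is 0.

Maya -28500 points, Paulo 0 points, Alice 0 points, Omar 0 points.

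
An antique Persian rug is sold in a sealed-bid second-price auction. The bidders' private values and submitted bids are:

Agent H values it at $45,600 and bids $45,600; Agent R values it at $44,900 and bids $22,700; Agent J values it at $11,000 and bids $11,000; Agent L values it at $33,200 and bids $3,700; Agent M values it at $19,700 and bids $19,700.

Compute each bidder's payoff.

Payoffs: Agent H $22,900, Agent R $0, Agent J $0, Agent L $0, Agent M $0.

Ranking the bids: Agent H $45,600, then Agent R $22,700, then Agent M $19,700, then Agent J $11,000, then Agent L $3,700.
Agent H has the top bid and wins; the price is the second-highest bid, $22,700.
Agent H's payoff = $45,600 − $22,700 = $22,900. All other bidders lose, so their payoff is 0.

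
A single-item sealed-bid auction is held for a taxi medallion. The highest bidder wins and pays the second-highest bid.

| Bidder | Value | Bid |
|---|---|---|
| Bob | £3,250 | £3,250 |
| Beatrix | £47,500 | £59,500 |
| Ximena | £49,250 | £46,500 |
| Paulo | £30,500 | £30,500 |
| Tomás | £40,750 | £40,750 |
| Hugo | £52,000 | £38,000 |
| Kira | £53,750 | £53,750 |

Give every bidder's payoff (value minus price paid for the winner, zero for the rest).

Bids in descending order: Beatrix £59,500 > Kira £53,750 > Ximena £46,500 > Tomás £40,750 > Hugo £38,000 > Paulo £30,500 > Bob £3,250.
Beatrix has the top bid and wins; the price is the second-highest bid, £53,750.
Beatrix's payoff = £47,500 − £53,750 = -£6,250. All other bidders lose, so their payoff is 0.

Bob £0, Beatrix -£6,250, Ximena £0, Paulo £0, Tomás £0, Hugo £0, Kira £0.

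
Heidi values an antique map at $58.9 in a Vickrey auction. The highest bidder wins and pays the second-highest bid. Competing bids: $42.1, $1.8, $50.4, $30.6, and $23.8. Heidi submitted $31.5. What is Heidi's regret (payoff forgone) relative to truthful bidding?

Regret: $8.5.

The highest competing bid is $50.4.
Bidding truthfully at $58.9: Heidi has the top bid, wins, and pays the second-highest bid $50.4. Payoff = $58.9 − $50.4 = $8.5.
Bidding $31.5: the top bid is $50.4 (a rival), so Heidi loses. Payoff = $0.0.
Regret = truthful payoff − actual payoff = $8.5 − $0.0 = $8.5.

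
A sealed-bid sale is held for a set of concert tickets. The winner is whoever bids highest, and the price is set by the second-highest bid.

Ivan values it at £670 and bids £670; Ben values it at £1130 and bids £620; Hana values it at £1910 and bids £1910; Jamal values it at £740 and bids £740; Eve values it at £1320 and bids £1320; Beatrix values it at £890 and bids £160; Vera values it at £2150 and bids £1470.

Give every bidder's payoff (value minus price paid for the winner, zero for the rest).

Payoffs: Ivan £0, Ben £0, Hana £440, Jamal £0, Eve £0, Beatrix £0, Vera £0.

Bids in descending order: Hana £1910, then Vera £1470, then Eve £1320, then Jamal £740, then Ivan £670, then Ben £620, then Beatrix £160.
Hana has the top bid and wins; the price is the second-highest bid, £1470.
Hana's payoff = £1910 − £1470 = £440. All other bidders lose, so their payoff is 0.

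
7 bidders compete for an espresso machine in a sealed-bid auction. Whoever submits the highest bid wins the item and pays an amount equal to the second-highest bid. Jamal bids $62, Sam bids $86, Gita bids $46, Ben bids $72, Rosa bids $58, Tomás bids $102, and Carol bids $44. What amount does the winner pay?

Sorted high to low: Tomás $102 > Sam $86 > Ben $72 > Jamal $62 > Rosa $58 > Gita $46 > Carol $44.
Tomás has the highest bid, so Tomás wins.
The second-highest bid is $86, so that is what Tomás pays.

Price paid: $86.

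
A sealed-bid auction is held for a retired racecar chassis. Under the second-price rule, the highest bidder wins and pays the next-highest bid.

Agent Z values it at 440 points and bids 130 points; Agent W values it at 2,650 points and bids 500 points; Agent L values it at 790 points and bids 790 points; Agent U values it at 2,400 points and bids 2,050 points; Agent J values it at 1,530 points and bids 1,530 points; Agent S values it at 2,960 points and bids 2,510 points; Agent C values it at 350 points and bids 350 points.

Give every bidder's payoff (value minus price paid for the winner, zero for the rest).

Ordered from highest: Agent S 2,510 points, then Agent U 2,050 points, then Agent J 1,530 points, then Agent L 790 points, then Agent W 500 points, then Agent C 350 points, then Agent Z 130 points.
Agent S has the top bid and wins; the price is the second-highest bid, 2,050 points.
Agent S's payoff = 2,960 points − 2,050 points = 910 points. All other bidders lose, so their payoff is 0.

Payoffs: Agent Z 0 points, Agent W 0 points, Agent L 0 points, Agent U 0 points, Agent J 0 points, Agent S 910 points, Agent C 0 points.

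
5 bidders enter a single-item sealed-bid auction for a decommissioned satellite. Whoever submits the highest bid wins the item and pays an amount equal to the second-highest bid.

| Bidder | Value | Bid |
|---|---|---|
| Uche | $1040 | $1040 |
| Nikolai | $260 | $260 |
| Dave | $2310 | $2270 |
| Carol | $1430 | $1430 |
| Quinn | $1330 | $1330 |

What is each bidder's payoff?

Ordered from highest: Dave $2270 > Carol $1430 > Quinn $1330 > Uche $1040 > Nikolai $260.
Dave has the top bid and wins; the price is the second-highest bid, $1430.
Dave's payoff = $2310 − $1430 = $880. All other bidders lose, so their payoff is 0.

Payoffs: Uche $0, Nikolai $0, Dave $880, Carol $0, Quinn $0.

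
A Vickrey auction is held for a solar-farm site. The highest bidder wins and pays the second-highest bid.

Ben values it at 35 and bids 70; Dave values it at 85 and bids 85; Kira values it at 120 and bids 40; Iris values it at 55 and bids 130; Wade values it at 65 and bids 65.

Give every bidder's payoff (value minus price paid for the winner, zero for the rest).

Payoffs: Ben 0, Dave 0, Kira 0, Iris -30, Wade 0.

Ranking the bids: Iris 130, then Dave 85, then Ben 70, then Wade 65, then Kira 40.
Iris has the top bid and wins; the price is the second-highest bid, 85.
Iris's payoff = 55 − 85 = -30. All other bidders lose, so their payoff is 0.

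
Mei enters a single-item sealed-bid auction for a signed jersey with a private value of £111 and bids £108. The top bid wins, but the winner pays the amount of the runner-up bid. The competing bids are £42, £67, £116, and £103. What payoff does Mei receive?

Highest competing bid: £116.
Mei's bid £108 is not the highest, so Mei loses, pays nothing, and earns zero payoff.

£0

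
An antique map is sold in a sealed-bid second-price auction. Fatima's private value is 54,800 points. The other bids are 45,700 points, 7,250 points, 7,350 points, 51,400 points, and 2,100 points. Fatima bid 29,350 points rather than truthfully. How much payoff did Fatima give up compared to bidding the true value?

The highest competing bid is 51,400 points.
Bidding truthfully at 54,800 points: Fatima has the top bid, wins, and pays the second-highest bid 51,400 points. Payoff = 54,800 points − 51,400 points = 3,400 points.
Bidding 29,350 points: the top bid is 51,400 points (a rival), so Fatima loses. Payoff = 0 points.
Regret = truthful payoff − actual payoff = 3,400 points − 0 points = 3,400 points.

3,400 points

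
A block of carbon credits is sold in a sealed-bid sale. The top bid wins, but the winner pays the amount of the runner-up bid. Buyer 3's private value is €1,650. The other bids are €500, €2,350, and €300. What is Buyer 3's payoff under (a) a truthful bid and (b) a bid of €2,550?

The highest competing bid is €2,350.
Bidding truthfully at €1,650: the top bid is €2,350 (a rival), so Buyer 3 loses. Payoff = €0.
Bidding €2,550: Buyer 3 has the top bid, wins, and pays the second-highest bid €2,350. Payoff = €1,650 − €2,350 = -€700.

Truthful: €0; alternative: -€700.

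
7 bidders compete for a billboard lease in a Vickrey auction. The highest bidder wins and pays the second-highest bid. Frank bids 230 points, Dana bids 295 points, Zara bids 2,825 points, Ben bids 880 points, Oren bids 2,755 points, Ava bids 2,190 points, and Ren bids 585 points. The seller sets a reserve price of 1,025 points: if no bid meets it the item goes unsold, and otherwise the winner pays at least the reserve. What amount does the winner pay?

Price paid: 2,755 points.

Sorted high to low: Zara 2,825 points, then Oren 2,755 points, then Ava 2,190 points, then Ben 880 points, then Ren 585 points, then Dana 295 points, then Frank 230 points.
Zara has the highest bid, so Zara wins.
The second-highest bid is 2,755 points, which exceeds the reserve, so that sets the price.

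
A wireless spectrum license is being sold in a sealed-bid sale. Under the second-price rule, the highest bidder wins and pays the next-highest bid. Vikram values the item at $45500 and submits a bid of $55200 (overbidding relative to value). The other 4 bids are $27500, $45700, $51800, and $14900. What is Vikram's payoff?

Vikram's payoff: -$6300.

Highest competing bid: $51800.
Vikram's bid $55200 is the highest overall, so Vikram wins and pays the second-highest bid, $51800.
Payoff = value − price = $45500 − $51800 = -$6300.
Overbidding won the item at a price above value — truthful bidding would have avoided this loss.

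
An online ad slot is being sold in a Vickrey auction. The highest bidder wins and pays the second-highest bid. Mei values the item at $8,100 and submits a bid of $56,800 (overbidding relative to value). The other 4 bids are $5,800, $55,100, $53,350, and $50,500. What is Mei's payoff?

Payoff = -$47,000.

Highest competing bid: $55,100.
Mei's bid $56,800 is the highest overall, so Mei wins and pays the second-highest bid, $55,100.
Payoff = value − price = $8,100 − $55,100 = -$47,000.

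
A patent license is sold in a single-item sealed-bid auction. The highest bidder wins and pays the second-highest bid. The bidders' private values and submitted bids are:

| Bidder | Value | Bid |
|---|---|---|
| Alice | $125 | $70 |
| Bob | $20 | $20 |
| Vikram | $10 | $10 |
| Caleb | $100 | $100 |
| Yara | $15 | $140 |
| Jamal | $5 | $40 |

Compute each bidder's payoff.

Alice $0, Bob $0, Vikram $0, Caleb $0, Yara -$85, Jamal $0.

Ranking the bids: Yara $140, then Caleb $100, then Alice $70, then Jamal $40, then Bob $20, then Vikram $10.
Yara has the top bid and wins; the price is the second-highest bid, $100.
Yara's payoff = $15 − $100 = -$85. All other bidders lose, so their payoff is 0.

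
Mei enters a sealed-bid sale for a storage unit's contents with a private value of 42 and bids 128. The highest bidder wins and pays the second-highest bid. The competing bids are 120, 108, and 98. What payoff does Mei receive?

Payoff = -78.

Highest competing bid: 120.
Mei's bid 128 is the highest overall, so Mei wins and pays the second-highest bid, 120.
Payoff = value − price = 42 − 120 = -78.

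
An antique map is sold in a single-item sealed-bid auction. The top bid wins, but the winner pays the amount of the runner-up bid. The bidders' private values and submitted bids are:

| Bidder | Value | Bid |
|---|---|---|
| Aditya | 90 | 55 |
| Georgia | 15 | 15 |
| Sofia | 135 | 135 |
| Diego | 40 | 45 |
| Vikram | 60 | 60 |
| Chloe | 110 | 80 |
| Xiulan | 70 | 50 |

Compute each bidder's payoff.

Bids in descending order: Sofia 135; Chloe 80; Vikram 60; Aditya 55; Xiulan 50; Diego 45; Georgia 15.
Sofia has the top bid and wins; the price is the second-highest bid, 80.
Sofia's payoff = 135 − 80 = 55. All other bidders lose, so their payoff is 0.

Payoffs: Aditya 0, Georgia 0, Sofia 55, Diego 0, Vikram 0, Chloe 0, Xiulan 0.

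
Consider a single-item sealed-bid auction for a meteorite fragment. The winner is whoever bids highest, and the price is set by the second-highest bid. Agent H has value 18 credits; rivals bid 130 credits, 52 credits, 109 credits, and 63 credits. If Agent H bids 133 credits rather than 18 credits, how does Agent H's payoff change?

Payoff change: -112 credits.

The highest competing bid is 130 credits.
Bidding truthfully at 18 credits: the top bid is 130 credits (a rival), so Agent H loses. Payoff = 0 credits.
Bidding 133 credits: Agent H has the top bid, wins, and pays the second-highest bid 130 credits. Payoff = 18 credits − 130 credits = -112 credits.
Change = -112 credits − 0 credits = -112 credits.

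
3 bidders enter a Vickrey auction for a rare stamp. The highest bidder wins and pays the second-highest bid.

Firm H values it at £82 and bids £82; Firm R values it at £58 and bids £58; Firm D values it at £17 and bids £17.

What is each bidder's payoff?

Payoffs: Firm H £24, Firm R £0, Firm D £0.

Sorted high to low: Firm H £82; Firm R £58; Firm D £17.
Firm H has the top bid and wins; the price is the second-highest bid, £58.
Firm H's payoff = £82 − £58 = £24. All other bidders lose, so their payoff is 0.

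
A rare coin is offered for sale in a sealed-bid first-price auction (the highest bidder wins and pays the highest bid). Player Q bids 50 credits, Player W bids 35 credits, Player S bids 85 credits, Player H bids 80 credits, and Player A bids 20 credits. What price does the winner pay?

Price paid: 85 credits.

Bids in descending order: Player S 85 credits, then Player H 80 credits, then Player Q 50 credits, then Player W 35 credits, then Player A 20 credits.
Player S is the highest bidder, so Player S wins.
Under the first-price rule, the price is the highest bid: 85 credits.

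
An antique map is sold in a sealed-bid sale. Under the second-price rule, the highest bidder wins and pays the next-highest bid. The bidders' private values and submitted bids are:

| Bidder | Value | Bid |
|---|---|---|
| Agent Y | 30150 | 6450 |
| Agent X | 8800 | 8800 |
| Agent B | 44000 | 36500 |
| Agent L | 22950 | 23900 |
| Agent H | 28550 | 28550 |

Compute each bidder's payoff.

Payoffs: Agent Y 0, Agent X 0, Agent B 15450, Agent L 0, Agent H 0.

Ordered from highest: Agent B 36500; Agent H 28550; Agent L 23900; Agent X 8800; Agent Y 6450.
Agent B has the top bid and wins; the price is the second-highest bid, 28550.
Agent B's payoff = 44000 − 28550 = 15450. All other bidders lose, so their payoff is 0.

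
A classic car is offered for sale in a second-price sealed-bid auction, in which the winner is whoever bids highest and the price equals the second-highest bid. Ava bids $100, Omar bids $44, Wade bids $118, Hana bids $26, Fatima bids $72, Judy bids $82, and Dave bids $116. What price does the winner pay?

Price paid: $116.

Ordered from highest: Wade $118; Dave $116; Ava $100; Judy $82; Fatima $72; Omar $44; Hana $26.
Wade is the highest bidder, so Wade wins.
Under the second-price rule, the price is the second-highest bid: $116.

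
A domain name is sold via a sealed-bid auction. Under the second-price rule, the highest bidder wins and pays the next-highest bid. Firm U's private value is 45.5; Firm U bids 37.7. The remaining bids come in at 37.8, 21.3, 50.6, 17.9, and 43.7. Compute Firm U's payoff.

Firm U's payoff: 0.0.

Highest competing bid: 50.6.
Firm U's bid 37.7 is not the highest, so Firm U loses, pays nothing, and earns zero payoff.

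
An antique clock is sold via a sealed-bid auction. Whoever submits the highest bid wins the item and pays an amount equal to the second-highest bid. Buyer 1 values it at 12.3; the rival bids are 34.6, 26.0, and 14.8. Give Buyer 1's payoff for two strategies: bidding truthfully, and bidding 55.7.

(a) 0.0  (b) -22.3

The highest competing bid is 34.6.
Bidding truthfully at 12.3: the top bid is 34.6 (a rival), so Buyer 1 loses. Payoff = 0.0.
Bidding 55.7: Buyer 1 has the top bid, wins, and pays the second-highest bid 34.6. Payoff = 12.3 − 34.6 = -22.3.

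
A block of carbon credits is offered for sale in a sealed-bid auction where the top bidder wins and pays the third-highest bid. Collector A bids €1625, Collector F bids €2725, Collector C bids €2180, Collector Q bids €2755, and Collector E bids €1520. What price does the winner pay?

The winner pays €2180.

Bids in descending order: Collector Q €2755, then Collector F €2725, then Collector C €2180, then Collector A €1625, then Collector E €1520.
Collector Q is the highest bidder, so Collector Q wins.
Under the third-price rule, the price is the third-highest bid: €2180.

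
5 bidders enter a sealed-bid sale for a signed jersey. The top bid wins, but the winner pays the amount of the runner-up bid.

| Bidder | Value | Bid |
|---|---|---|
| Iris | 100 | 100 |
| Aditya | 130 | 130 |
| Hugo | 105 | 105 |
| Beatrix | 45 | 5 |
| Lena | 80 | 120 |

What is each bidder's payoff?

Ordered from highest: Aditya 130; Lena 120; Hugo 105; Iris 100; Beatrix 5.
Aditya has the top bid and wins; the price is the second-highest bid, 120.
Aditya's payoff = 130 − 120 = 10. All other bidders lose, so their payoff is 0.

Iris 0, Aditya 10, Hugo 0, Beatrix 0, Lena 0.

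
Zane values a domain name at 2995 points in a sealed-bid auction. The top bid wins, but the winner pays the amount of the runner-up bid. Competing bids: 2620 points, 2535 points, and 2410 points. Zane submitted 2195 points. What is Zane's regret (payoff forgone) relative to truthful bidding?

375 points

The highest competing bid is 2620 points.
Bidding truthfully at 2995 points: Zane has the top bid, wins, and pays the second-highest bid 2620 points. Payoff = 2995 points − 2620 points = 375 points.
Bidding 2195 points: the top bid is 2620 points (a rival), so Zane loses. Payoff = 0 points.
Regret = truthful payoff − actual payoff = 375 points − 0 points = 375 points.
This is the dominant-strategy logic: truthful bidding weakly beats any alternative.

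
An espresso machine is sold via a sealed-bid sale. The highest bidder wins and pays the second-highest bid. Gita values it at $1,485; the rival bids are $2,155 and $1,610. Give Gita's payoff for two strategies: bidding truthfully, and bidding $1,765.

The highest competing bid is $2,155.
Bidding truthfully at $1,485: the top bid is $2,155 (a rival), so Gita loses. Payoff = $0.
Bidding $1,765: the top bid is $2,155 (a rival), so Gita loses. Payoff = $0.

Truthful: $0; alternative: $0.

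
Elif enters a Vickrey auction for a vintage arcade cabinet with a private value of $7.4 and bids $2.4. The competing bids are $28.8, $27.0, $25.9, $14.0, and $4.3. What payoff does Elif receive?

Highest competing bid: $28.8.
Elif's bid $2.4 is not the highest, so Elif loses, pays nothing, and earns zero payoff.

$0.0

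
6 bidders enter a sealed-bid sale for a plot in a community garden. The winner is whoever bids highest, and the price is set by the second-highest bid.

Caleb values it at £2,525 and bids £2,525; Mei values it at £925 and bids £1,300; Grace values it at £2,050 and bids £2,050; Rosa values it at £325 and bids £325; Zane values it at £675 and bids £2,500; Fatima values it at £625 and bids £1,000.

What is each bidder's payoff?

Caleb £25, Mei £0, Grace £0, Rosa £0, Zane £0, Fatima £0.

Ordered from highest: Caleb £2,525, then Zane £2,500, then Grace £2,050, then Mei £1,300, then Fatima £1,000, then Rosa £325.
Caleb has the top bid and wins; the price is the second-highest bid, £2,500.
Caleb's payoff = £2,525 − £2,500 = £25. All other bidders lose, so their payoff is 0.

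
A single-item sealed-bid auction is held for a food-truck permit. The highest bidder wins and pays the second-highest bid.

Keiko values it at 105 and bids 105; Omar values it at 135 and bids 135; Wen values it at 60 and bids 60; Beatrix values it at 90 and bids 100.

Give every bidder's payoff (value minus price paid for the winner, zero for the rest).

Payoffs: Keiko 0, Omar 30, Wen 0, Beatrix 0.

Ordered from highest: Omar 135 > Keiko 105 > Beatrix 100 > Wen 60.
Omar has the top bid and wins; the price is the second-highest bid, 105.
Omar's payoff = 135 − 105 = 30. All other bidders lose, so their payoff is 0.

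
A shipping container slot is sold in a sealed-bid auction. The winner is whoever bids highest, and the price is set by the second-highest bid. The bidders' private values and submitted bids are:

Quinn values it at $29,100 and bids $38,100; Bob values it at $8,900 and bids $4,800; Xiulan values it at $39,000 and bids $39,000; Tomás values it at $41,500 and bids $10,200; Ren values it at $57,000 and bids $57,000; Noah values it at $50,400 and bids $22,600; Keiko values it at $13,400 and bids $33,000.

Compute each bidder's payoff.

Payoffs: Quinn $0, Bob $0, Xiulan $0, Tomás $0, Ren $18,000, Noah $0, Keiko $0.

Ordered from highest: Ren $57,000 > Xiulan $39,000 > Quinn $38,100 > Keiko $33,000 > Noah $22,600 > Tomás $10,200 > Bob $4,800.
Ren has the top bid and wins; the price is the second-highest bid, $39,000.
Ren's payoff = $57,000 − $39,000 = $18,000. All other bidders lose, so their payoff is 0.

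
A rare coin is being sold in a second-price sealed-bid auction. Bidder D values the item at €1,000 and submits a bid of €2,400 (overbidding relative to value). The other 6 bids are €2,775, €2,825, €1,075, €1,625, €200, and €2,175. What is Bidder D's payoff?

Payoff = €0.

Highest competing bid: €2,825.
Bidder D's bid €2,400 is not the highest, so Bidder D loses, pays nothing, and earns zero payoff.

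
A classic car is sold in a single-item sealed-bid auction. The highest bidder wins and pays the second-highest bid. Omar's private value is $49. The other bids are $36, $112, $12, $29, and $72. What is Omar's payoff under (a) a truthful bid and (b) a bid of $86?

(a) $0  (b) $0

The highest competing bid is $112.
Bidding truthfully at $49: the top bid is $112 (a rival), so Omar loses. Payoff = $0.
Bidding $86: the top bid is $112 (a rival), so Omar loses. Payoff = $0.
The bid only affects whether you win, not the price — here both bids land on the same side of the top rival bid, so the deviation is payoff-neutral.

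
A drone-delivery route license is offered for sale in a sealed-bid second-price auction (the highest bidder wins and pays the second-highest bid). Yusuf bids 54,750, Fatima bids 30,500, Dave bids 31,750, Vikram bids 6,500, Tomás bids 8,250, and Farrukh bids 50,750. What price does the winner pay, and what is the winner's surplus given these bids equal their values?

Bids in descending order: Yusuf 54,750, then Farrukh 50,750, then Dave 31,750, then Fatima 30,500, then Tomás 8,250, then Vikram 6,500.
Yusuf is the highest bidder, so Yusuf wins.
Under the second-price rule, the price is the second-highest bid: 50,750.
Surplus = 54,750 − 50,750 = 4,000.

Price 50,750; surplus 4,000.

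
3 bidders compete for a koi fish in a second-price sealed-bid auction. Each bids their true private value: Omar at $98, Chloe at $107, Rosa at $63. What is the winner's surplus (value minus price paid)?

Surplus = $9.

Sorted high to low: Chloe $107 > Omar $98 > Rosa $63.
Chloe wins with the top bid and pays the second-highest, $98.
Surplus = $107 − $98 = $9.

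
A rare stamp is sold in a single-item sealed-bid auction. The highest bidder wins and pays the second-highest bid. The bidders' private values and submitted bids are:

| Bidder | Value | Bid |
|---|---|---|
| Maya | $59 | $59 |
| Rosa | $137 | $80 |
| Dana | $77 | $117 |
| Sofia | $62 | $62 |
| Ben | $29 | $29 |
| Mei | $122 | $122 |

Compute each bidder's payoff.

Sorted high to low: Mei $122; Dana $117; Rosa $80; Sofia $62; Maya $59; Ben $29.
Mei has the top bid and wins; the price is the second-highest bid, $117.
Mei's payoff = $122 − $117 = $5. All other bidders lose, so their payoff is 0.

Maya $0, Rosa $0, Dana $0, Sofia $0, Ben $0, Mei $5.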